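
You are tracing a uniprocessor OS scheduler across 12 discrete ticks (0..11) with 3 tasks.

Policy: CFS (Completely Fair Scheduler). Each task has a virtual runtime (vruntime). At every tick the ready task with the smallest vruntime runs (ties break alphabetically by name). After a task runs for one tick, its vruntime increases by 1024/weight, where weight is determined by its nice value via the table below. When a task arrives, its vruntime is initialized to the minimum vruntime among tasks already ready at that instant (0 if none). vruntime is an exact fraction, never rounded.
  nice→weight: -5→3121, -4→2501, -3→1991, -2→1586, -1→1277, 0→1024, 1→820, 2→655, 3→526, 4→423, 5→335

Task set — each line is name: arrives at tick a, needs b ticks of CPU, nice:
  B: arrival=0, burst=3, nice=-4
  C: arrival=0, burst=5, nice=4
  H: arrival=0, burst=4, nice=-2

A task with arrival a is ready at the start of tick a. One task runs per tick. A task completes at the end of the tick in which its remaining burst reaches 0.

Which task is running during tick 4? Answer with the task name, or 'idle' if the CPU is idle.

t=0: vr[B=0 C=0 H=0] → run B
t=1: vr[B=1024/2501 C=0 H=0] → run C
t=2: vr[B=1024/2501 C=1024/423 H=0] → run H
t=3: vr[B=1024/2501 C=1024/423 H=512/793] → run B
t=4: vr[B=2048/2501 C=1024/423 H=512/793] → run H
t=5: vr[B=2048/2501 C=1024/423 H=1024/793] → run B
t=6: vr[C=1024/423 H=1024/793] → run H
t=7: vr[C=1024/423 H=1536/793] → run H
t=8: vr[C=1024/423] → run C
t=9: vr[C=2048/423] → run C
t=10: vr[C=1024/141] → run C
t=11: vr[C=4096/423] → run C

running at tick 4 = H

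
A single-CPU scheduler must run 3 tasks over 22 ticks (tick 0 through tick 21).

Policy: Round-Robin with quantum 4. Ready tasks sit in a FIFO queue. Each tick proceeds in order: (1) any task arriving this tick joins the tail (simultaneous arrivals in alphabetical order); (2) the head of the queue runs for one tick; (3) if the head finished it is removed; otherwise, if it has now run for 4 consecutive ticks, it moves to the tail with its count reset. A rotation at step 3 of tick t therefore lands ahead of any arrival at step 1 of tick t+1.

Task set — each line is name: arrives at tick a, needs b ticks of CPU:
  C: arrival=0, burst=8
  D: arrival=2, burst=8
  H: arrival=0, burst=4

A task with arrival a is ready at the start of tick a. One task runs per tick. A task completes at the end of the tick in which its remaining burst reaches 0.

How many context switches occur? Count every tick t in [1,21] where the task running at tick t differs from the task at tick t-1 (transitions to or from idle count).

t=0: queue=[C,H] q_used=0 → run C
t=1: queue=[C,H] q_used=1 → run C
t=2: queue=[C,H,D] q_used=2 → run C
t=3: queue=[C,H,D] q_used=3 → run C
t=4: queue=[H,D,C] q_used=0 → run H
t=5: queue=[H,D,C] q_used=1 → run H
t=6: queue=[H,D,C] q_used=2 → run H
t=7: queue=[H,D,C] q_used=3 → run H
t=8: queue=[D,C] q_used=0 → run D
t=9: queue=[D,C] q_used=1 → run D
t=10: queue=[D,C] q_used=2 → run D
t=11: queue=[D,C] q_used=3 → run D
t=12: queue=[C,D] q_used=0 → run C
t=13: queue=[C,D] q_used=1 → run C
t=14: queue=[C,D] q_used=2 → run C
t=15: queue=[C,D] q_used=3 → run C
t=16: queue=[D] q_used=0 → run D
t=17: queue=[D] q_used=1 → run D
t=18: queue=[D] q_used=2 → run D
t=19: queue=[D] q_used=3 → run D
t=20: (idle)
t=21: (idle)

context switches = 5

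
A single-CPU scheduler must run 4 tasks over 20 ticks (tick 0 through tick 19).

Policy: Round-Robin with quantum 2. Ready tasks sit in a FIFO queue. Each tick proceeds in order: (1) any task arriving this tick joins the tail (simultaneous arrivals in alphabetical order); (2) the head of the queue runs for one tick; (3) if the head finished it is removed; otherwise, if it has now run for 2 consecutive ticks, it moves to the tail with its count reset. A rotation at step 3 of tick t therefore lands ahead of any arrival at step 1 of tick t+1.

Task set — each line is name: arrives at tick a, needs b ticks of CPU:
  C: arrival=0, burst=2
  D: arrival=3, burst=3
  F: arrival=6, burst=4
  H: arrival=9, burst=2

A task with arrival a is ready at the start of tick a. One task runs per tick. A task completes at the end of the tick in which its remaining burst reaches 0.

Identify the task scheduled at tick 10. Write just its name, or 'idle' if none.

t=0: queue=[C] q_used=0 → run C
t=1: queue=[C] q_used=1 → run C
t=2: (idle)
t=3: queue=[D] q_used=0 → run D
t=4: queue=[D] q_used=1 → run D
t=5: queue=[D] q_used=0 → run D
t=6: queue=[F] q_used=0 → run F
t=7: queue=[F] q_used=1 → run F
t=8: queue=[F] q_used=0 → run F
t=9: queue=[F,H] q_used=1 → run F
t=10: queue=[H] q_used=0 → run H
t=11: queue=[H] q_used=1 → run H
t=12: (idle)
t=13: (idle)
t=14: (idle)
t=15: (idle)
t=16: (idle)
t=17: (idle)
t=18: (idle)
t=19: (idle)

running at tick 10 = H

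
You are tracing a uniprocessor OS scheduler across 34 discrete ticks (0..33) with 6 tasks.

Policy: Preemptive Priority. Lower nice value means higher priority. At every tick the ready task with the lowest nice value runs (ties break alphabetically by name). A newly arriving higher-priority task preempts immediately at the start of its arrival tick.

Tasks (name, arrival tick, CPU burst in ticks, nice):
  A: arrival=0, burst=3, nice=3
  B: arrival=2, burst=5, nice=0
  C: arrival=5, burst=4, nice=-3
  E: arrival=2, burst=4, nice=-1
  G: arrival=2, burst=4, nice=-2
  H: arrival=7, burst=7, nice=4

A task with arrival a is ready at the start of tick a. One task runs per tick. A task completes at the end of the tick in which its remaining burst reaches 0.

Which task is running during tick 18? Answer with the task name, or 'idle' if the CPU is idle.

t=0: ready={A} → run A
t=1: ready={A} → run A
t=2: ready={A,B,E,G} → run G
t=3: ready={A,B,E,G} → run G
t=4: ready={A,B,E,G} → run G
t=5: ready={A,B,C,E,G} → run C
t=6: ready={A,B,C,E,G} → run C
t=7: ready={A,B,C,E,G,H} → run C
t=8: ready={A,B,C,E,G,H} → run C
t=9: ready={A,B,E,G,H} → run G
t=10: ready={A,B,E,H} → run E
t=11: ready={A,B,E,H} → run E
t=12: ready={A,B,E,H} → run E
t=13: ready={A,B,E,H} → run E
t=14: ready={A,B,H} → run B
t=15: ready={A,B,H} → run B
t=16: ready={A,B,H} → run B
t=17: ready={A,B,H} → run B
t=18: ready={A,B,H} → run B
t=19: ready={A,H} → run A
t=20: ready={H} → run H
t=21: ready={H} → run H
t=22: ready={H} → run H
t=23: ready={H} → run H
t=24: ready={H} → run H
t=25: ready={H} → run H
t=26: ready={H} → run H
t=27: (idle)
t=28: (idle)
t=29: (idle)
t=30: (idle)
t=31: (idle)
t=32: (idle)
t=33: (idle)

running at tick 18 = B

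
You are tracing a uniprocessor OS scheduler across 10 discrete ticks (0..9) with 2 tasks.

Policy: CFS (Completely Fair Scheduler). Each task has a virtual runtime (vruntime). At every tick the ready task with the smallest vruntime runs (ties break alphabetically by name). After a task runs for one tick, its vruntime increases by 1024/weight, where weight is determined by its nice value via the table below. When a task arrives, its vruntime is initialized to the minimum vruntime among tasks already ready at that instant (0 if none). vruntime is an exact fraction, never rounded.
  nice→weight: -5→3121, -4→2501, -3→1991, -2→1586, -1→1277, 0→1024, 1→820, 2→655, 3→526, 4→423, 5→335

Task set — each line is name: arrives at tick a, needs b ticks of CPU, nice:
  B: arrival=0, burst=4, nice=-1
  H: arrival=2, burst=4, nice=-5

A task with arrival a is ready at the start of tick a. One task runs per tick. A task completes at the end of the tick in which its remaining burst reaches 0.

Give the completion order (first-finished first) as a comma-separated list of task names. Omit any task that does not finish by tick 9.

completion order = B, H

t=0: vr[B=0] → run B
t=1: vr[B=1024/1277] → run B
t=2: vr[B=2048/1277 H=2048/1277] → run B
t=3: vr[B=3072/1277 H=2048/1277] → run H
t=4: vr[B=3072/1277 H=7699456/3985517] → run H
t=5: vr[B=3072/1277 H=9007104/3985517] → run H
t=6: vr[B=3072/1277 H=10314752/3985517] → run B
t=7: vr[H=10314752/3985517] → run H
t=8: (idle)
t=9: (idle)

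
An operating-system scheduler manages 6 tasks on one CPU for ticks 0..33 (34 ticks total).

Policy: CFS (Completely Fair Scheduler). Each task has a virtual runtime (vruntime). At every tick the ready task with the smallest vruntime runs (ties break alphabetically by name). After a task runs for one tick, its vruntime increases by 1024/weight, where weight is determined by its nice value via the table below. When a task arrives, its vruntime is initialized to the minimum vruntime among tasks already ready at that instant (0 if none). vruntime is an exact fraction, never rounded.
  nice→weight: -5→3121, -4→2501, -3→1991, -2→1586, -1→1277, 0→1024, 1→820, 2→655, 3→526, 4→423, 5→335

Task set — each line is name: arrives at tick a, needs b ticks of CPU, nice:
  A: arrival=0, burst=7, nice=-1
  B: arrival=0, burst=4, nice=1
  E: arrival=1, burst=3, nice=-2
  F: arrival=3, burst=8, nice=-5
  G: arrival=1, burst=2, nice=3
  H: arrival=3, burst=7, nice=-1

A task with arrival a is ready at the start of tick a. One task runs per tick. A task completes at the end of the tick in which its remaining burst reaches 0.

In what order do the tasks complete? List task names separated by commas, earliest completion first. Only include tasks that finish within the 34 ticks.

completion order = E, G, F, B, A, H

t=0: vr[A=0 B=0] → run A
t=1: vr[A=1024/1277 B=0 E=0 G=0] → run B
t=2: vr[A=1024/1277 B=256/205 E=0 G=0] → run E
t=3: vr[A=1024/1277 B=256/205 E=512/793 F=0 G=0 H=0] → run F
t=4: vr[A=1024/1277 B=256/205 E=512/793 F=1024/3121 G=0 H=0] → run G
t=5: vr[A=1024/1277 B=256/205 E=512/793 F=1024/3121 G=512/263 H=0] → run H
t=6: vr[A=1024/1277 B=256/205 E=512/793 F=1024/3121 G=512/263 H=1024/1277] → run F
t=7: vr[A=1024/1277 B=256/205 E=512/793 F=2048/3121 G=512/263 H=1024/1277] → run E
t=8: vr[A=1024/1277 B=256/205 E=1024/793 F=2048/3121 G=512/263 H=1024/1277] → run F
t=9: vr[A=1024/1277 B=256/205 E=1024/793 F=3072/3121 G=512/263 H=1024/1277] → run A
t=10: vr[A=2048/1277 B=256/205 E=1024/793 F=3072/3121 G=512/263 H=1024/1277] → run H
t=11: vr[A=2048/1277 B=256/205 E=1024/793 F=3072/3121 G=512/263 H=2048/1277] → run F
t=12: vr[A=2048/1277 B=256/205 E=1024/793 F=4096/3121 G=512/263 H=2048/1277] → run B
t=13: vr[A=2048/1277 B=512/205 E=1024/793 F=4096/3121 G=512/263 H=2048/1277] → run E
t=14: vr[A=2048/1277 B=512/205 F=4096/3121 G=512/263 H=2048/1277] → run F
t=15: vr[A=2048/1277 B=512/205 F=5120/3121 G=512/263 H=2048/1277] → run A
t=16: vr[A=3072/1277 B=512/205 F=5120/3121 G=512/263 H=2048/1277] → run H
t=17: vr[A=3072/1277 B=512/205 F=5120/3121 G=512/263 H=3072/1277] → run F
t=18: vr[A=3072/1277 B=512/205 F=6144/3121 G=512/263 H=3072/1277] → run G
t=19: vr[A=3072/1277 B=512/205 F=6144/3121 H=3072/1277] → run F
t=20: vr[A=3072/1277 B=512/205 F=7168/3121 H=3072/1277] → run F
t=21: vr[A=3072/1277 B=512/205 H=3072/1277] → run A
t=22: vr[A=4096/1277 B=512/205 H=3072/1277] → run H
t=23: vr[A=4096/1277 B=512/205 H=4096/1277] → run B
t=24: vr[A=4096/1277 B=768/205 H=4096/1277] → run A
t=25: vr[A=5120/1277 B=768/205 H=4096/1277] → run H
t=26: vr[A=5120/1277 B=768/205 H=5120/1277] → run B
t=27: vr[A=5120/1277 H=5120/1277] → run A
t=28: vr[A=6144/1277 H=5120/1277] → run H
t=29: vr[A=6144/1277 H=6144/1277] → run A
t=30: vr[H=6144/1277] → run H
t=31: (idle)
t=32: (idle)
t=33: (idle)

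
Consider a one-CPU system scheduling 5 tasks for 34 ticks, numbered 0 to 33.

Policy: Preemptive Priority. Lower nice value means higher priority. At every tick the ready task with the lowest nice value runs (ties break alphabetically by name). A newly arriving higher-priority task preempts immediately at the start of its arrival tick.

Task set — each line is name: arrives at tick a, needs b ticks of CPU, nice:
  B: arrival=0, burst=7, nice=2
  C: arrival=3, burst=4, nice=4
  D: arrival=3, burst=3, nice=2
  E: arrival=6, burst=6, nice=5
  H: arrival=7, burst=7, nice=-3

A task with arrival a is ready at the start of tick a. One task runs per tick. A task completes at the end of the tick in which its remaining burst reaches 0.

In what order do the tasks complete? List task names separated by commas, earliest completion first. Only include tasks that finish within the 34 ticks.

t=0: ready={B} → run B
t=1: ready={B} → run B
t=2: ready={B} → run B
t=3: ready={B,C,D} → run B
t=4: ready={B,C,D} → run B
t=5: ready={B,C,D} → run B
t=6: ready={B,C,D,E} → run B
t=7: ready={C,D,E,H} → run H
t=8: ready={C,D,E,H} → run H
t=9: ready={C,D,E,H} → run H
t=10: ready={C,D,E,H} → run H
t=11: ready={C,D,E,H} → run H
t=12: ready={C,D,E,H} → run H
t=13: ready={C,D,E,H} → run H
t=14: ready={C,D,E} → run D
t=15: ready={C,D,E} → run D
t=16: ready={C,D,E} → run D
t=17: ready={C,E} → run C
t=18: ready={C,E} → run C
t=19: ready={C,E} → run C
t=20: ready={C,E} → run C
t=21: ready={E} → run E
t=22: ready={E} → run E
t=23: ready={E} → run E
t=24: ready={E} → run E
t=25: ready={E} → run E
t=26: ready={E} → run E
t=27: (idle)
t=28: (idle)
t=29: (idle)
t=30: (idle)
t=31: (idle)
t=32: (idle)
t=33: (idle)

completion order = B, H, D, C, E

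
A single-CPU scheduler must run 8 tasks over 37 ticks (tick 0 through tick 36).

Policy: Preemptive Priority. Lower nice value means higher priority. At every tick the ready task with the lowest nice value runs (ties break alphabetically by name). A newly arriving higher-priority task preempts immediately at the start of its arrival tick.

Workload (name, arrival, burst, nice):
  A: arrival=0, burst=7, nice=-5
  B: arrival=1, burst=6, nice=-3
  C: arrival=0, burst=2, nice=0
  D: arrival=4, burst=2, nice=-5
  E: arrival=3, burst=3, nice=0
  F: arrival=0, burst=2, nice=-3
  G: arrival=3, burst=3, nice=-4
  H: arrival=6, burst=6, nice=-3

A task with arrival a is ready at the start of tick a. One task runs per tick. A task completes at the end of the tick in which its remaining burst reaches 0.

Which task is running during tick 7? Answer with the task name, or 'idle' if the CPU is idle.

running at tick 7 = D

t=0: ready={A,C,F} → run A
t=1: ready={A,B,C,F} → run A
t=2: ready={A,B,C,F} → run A
t=3: ready={A,B,C,E,F,G} → run A
t=4: ready={A,B,C,D,E,F,G} → run A
t=5: ready={A,B,C,D,E,F,G} → run A
t=6: ready={A,B,C,D,E,F,G,H} → run A
t=7: ready={B,C,D,E,F,G,H} → run D
t=8: ready={B,C,D,E,F,G,H} → run D
t=9: ready={B,C,E,F,G,H} → run G
t=10: ready={B,C,E,F,G,H} → run G
t=11: ready={B,C,E,F,G,H} → run G
t=12: ready={B,C,E,F,H} → run B
t=13: ready={B,C,E,F,H} → run B
t=14: ready={B,C,E,F,H} → run B
t=15: ready={B,C,E,F,H} → run B
t=16: ready={B,C,E,F,H} → run B
t=17: ready={B,C,E,F,H} → run B
t=18: ready={C,E,F,H} → run F
t=19: ready={C,E,F,H} → run F
t=20: ready={C,E,H} → run H
t=21: ready={C,E,H} → run H
t=22: ready={C,E,H} → run H
t=23: ready={C,E,H} → run H
t=24: ready={C,E,H} → run H
t=25: ready={C,E,H} → run H
t=26: ready={C,E} → run C
t=27: ready={C,E} → run C
t=28: ready={E} → run E
t=29: ready={E} → run E
t=30: ready={E} → run E
t=31: (idle)
t=32: (idle)
t=33: (idle)
t=34: (idle)
t=35: (idle)
t=36: (idle)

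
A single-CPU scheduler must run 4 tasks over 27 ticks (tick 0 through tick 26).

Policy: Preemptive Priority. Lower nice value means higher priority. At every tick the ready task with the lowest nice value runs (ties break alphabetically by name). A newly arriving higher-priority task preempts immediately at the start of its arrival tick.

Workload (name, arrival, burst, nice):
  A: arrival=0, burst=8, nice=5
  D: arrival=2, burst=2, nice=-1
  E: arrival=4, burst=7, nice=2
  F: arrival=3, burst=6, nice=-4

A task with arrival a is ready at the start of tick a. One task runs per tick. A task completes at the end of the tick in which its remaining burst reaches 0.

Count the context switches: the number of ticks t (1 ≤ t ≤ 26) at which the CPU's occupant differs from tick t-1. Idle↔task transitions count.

t=0: ready={A} → run A
t=1: ready={A} → run A
t=2: ready={A,D} → run D
t=3: ready={A,D,F} → run F
t=4: ready={A,D,E,F} → run F
t=5: ready={A,D,E,F} → run F
t=6: ready={A,D,E,F} → run F
t=7: ready={A,D,E,F} → run F
t=8: ready={A,D,E,F} → run F
t=9: ready={A,D,E} → run D
t=10: ready={A,E} → run E
t=11: ready={A,E} → run E
t=12: ready={A,E} → run E
t=13: ready={A,E} → run E
t=14: ready={A,E} → run E
t=15: ready={A,E} → run E
t=16: ready={A,E} → run E
t=17: ready={A} → run A
t=18: ready={A} → run A
t=19: ready={A} → run A
t=20: ready={A} → run A
t=21: ready={A} → run A
t=22: ready={A} → run A
t=23: (idle)
t=24: (idle)
t=25: (idle)
t=26: (idle)

context switches = 6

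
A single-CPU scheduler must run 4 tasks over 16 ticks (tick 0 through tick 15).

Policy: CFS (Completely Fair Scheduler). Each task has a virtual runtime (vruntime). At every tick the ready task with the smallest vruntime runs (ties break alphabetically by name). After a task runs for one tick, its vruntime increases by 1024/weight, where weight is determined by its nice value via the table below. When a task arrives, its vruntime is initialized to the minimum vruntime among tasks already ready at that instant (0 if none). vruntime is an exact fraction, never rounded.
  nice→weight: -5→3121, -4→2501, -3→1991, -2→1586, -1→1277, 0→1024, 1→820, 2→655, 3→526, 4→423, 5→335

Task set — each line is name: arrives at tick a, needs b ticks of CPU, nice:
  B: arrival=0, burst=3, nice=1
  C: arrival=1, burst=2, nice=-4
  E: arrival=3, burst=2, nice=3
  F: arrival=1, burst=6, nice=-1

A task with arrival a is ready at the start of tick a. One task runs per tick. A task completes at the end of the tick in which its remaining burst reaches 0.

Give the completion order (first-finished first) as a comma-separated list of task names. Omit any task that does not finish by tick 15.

t=0: vr[B=0] → run B
t=1: vr[B=256/205 C=256/205 F=256/205] → run B
t=2: vr[B=512/205 C=256/205 F=256/205] → run C
t=3: vr[B=512/205 C=20736/12505 E=256/205 F=256/205] → run E
t=4: vr[B=512/205 C=20736/12505 E=172288/53915 F=256/205] → run F
t=5: vr[B=512/205 C=20736/12505 E=172288/53915 F=536832/261785] → run C
t=6: vr[B=512/205 E=172288/53915 F=536832/261785] → run F
t=7: vr[B=512/205 E=172288/53915 F=746752/261785] → run B
t=8: vr[E=172288/53915 F=746752/261785] → run F
t=9: vr[E=172288/53915 F=956672/261785] → run E
t=10: vr[F=956672/261785] → run F
t=11: vr[F=1166592/261785] → run F
t=12: vr[F=1376512/261785] → run F
t=13: (idle)
t=14: (idle)
t=15: (idle)

completion order = C, B, E, F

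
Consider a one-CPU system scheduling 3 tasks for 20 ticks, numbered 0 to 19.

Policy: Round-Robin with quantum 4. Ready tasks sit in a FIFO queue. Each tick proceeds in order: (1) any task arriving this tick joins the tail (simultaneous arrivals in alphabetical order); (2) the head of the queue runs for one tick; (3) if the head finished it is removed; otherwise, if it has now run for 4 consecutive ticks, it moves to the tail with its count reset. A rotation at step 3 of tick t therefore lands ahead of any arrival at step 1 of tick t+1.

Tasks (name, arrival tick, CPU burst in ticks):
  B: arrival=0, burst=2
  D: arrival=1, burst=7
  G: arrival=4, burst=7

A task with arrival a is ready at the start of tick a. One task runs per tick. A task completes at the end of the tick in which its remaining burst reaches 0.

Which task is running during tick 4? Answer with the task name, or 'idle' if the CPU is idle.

t=0: queue=[B] q_used=0 → run B
t=1: queue=[B,D] q_used=1 → run B
t=2: queue=[D] q_used=0 → run D
t=3: queue=[D] q_used=1 → run D
t=4: queue=[D,G] q_used=2 → run D
t=5: queue=[D,G] q_used=3 → run D
t=6: queue=[G,D] q_used=0 → run G
t=7: queue=[G,D] q_used=1 → run G
t=8: queue=[G,D] q_used=2 → run G
t=9: queue=[G,D] q_used=3 → run G
t=10: queue=[D,G] q_used=0 → run D
t=11: queue=[D,G] q_used=1 → run D
t=12: queue=[D,G] q_used=2 → run D
t=13: queue=[G] q_used=0 → run G
t=14: queue=[G] q_used=1 → run G
t=15: queue=[G] q_used=2 → run G
t=16: (idle)
t=17: (idle)
t=18: (idle)
t=19: (idle)

running at tick 4 = D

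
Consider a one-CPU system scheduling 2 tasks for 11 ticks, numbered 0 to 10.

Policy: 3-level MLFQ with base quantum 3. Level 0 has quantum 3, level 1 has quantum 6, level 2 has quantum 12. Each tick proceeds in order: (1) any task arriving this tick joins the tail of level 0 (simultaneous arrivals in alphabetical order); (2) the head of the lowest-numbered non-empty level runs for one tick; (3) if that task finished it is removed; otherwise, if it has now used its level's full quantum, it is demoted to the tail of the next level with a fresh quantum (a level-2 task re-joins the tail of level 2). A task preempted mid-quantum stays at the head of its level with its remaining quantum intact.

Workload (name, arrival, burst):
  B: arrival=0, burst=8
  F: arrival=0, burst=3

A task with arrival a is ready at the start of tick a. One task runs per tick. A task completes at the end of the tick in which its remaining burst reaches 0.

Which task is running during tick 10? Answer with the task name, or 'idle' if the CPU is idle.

t=0: L0/L1/L2 = BF/-/- → run B
t=1: L0/L1/L2 = BF/-/- → run B
t=2: L0/L1/L2 = BF/-/- → run B
t=3: L0/L1/L2 = F/B/- → run F
t=4: L0/L1/L2 = F/B/- → run F
t=5: L0/L1/L2 = F/B/- → run F
t=6: L0/L1/L2 = -/B/- → run B
t=7: L0/L1/L2 = -/B/- → run B
t=8: L0/L1/L2 = -/B/- → run B
t=9: L0/L1/L2 = -/B/- → run B
t=10: L0/L1/L2 = -/B/- → run B

running at tick 10 = B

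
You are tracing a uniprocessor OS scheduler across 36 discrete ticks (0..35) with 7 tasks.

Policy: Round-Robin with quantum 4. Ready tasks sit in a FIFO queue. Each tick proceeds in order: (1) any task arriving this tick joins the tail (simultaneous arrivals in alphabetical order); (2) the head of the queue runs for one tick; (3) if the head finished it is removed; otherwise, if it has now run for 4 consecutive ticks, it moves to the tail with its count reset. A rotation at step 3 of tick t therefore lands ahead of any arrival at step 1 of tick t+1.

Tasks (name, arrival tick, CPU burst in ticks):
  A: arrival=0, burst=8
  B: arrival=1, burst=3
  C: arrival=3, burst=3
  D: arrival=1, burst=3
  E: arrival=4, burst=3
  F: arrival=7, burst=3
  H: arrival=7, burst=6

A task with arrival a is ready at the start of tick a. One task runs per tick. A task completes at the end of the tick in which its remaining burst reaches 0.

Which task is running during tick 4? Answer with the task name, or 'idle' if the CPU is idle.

running at tick 4 = B

t=0: queue=[A] q_used=0 → run A
t=1: queue=[A,B,D] q_used=1 → run A
t=2: queue=[A,B,D] q_used=2 → run A
t=3: queue=[A,B,D,C] q_used=3 → run A
t=4: queue=[B,D,C,A,E] q_used=0 → run B
t=5: queue=[B,D,C,A,E] q_used=1 → run B
t=6: queue=[B,D,C,A,E] q_used=2 → run B
t=7: queue=[D,C,A,E,F,H] q_used=0 → run D
t=8: queue=[D,C,A,E,F,H] q_used=1 → run D
t=9: queue=[D,C,A,E,F,H] q_used=2 → run D
t=10: queue=[C,A,E,F,H] q_used=0 → run C
t=11: queue=[C,A,E,F,H] q_used=1 → run C
t=12: queue=[C,A,E,F,H] q_used=2 → run C
t=13: queue=[A,E,F,H] q_used=0 → run A
t=14: queue=[A,E,F,H] q_used=1 → run A
t=15: queue=[A,E,F,H] q_used=2 → run A
t=16: queue=[A,E,F,H] q_used=3 → run A
t=17: queue=[E,F,H] q_used=0 → run E
t=18: queue=[E,F,H] q_used=1 → run E
t=19: queue=[E,F,H] q_used=2 → run E
t=20: queue=[F,H] q_used=0 → run F
t=21: queue=[F,H] q_used=1 → run F
t=22: queue=[F,H] q_used=2 → run F
t=23: queue=[H] q_used=0 → run H
t=24: queue=[H] q_used=1 → run H
t=25: queue=[H] q_used=2 → run H
t=26: queue=[H] q_used=3 → run H
t=27: queue=[H] q_used=0 → run H
t=28: queue=[H] q_used=1 → run H
t=29: (idle)
t=30: (idle)
t=31: (idle)
t=32: (idle)
t=33: (idle)
t=34: (idle)
t=35: (idle)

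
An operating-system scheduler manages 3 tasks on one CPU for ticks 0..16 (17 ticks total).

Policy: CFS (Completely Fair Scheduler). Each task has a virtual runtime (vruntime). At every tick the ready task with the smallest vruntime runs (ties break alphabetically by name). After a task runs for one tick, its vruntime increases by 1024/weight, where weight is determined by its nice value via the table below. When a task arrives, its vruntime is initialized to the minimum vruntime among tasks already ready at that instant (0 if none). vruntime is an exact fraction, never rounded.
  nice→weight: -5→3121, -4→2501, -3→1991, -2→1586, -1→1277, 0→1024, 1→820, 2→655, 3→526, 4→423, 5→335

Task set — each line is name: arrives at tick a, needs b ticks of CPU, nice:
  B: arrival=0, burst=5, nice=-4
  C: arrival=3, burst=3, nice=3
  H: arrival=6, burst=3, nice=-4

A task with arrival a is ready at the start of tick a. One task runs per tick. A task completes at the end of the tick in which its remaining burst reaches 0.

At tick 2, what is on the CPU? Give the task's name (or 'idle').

t=0: vr[B=0] → run B
t=1: vr[B=1024/2501] → run B
t=2: vr[B=2048/2501] → run B
t=3: vr[B=3072/2501 C=3072/2501] → run B
t=4: vr[B=4096/2501 C=3072/2501] → run C
t=5: vr[B=4096/2501 C=2088448/657763] → run B
t=6: vr[C=2088448/657763 H=2088448/657763] → run C
t=7: vr[C=3368960/657763 H=2088448/657763] → run H
t=8: vr[C=3368960/657763 H=2357760/657763] → run H
t=9: vr[C=3368960/657763 H=2627072/657763] → run H
t=10: vr[C=3368960/657763] → run C
t=11: (idle)
t=12: (idle)
t=13: (idle)
t=14: (idle)
t=15: (idle)
t=16: (idle)

running at tick 2 = B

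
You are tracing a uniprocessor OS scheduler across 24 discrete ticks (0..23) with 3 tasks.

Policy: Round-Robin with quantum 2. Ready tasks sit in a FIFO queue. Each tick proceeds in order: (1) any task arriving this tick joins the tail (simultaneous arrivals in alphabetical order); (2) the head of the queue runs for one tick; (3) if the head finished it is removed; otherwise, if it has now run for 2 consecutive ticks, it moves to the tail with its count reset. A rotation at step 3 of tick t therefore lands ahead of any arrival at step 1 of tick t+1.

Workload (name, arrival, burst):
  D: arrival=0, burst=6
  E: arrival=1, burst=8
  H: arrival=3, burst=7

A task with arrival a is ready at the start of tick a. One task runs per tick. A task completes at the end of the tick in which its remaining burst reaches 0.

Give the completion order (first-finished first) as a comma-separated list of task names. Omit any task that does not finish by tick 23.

t=0: queue=[D] q_used=0 → run D
t=1: queue=[D,E] q_used=1 → run D
t=2: queue=[E,D] q_used=0 → run E
t=3: queue=[E,D,H] q_used=1 → run E
t=4: queue=[D,H,E] q_used=0 → run D
t=5: queue=[D,H,E] q_used=1 → run D
t=6: queue=[H,E,D] q_used=0 → run H
t=7: queue=[H,E,D] q_used=1 → run H
t=8: queue=[E,D,H] q_used=0 → run E
t=9: queue=[E,D,H] q_used=1 → run E
t=10: queue=[D,H,E] q_used=0 → run D
t=11: queue=[D,H,E] q_used=1 → run D
t=12: queue=[H,E] q_used=0 → run H
t=13: queue=[H,E] q_used=1 → run H
t=14: queue=[E,H] q_used=0 → run E
t=15: queue=[E,H] q_used=1 → run E
t=16: queue=[H,E] q_used=0 → run H
t=17: queue=[H,E] q_used=1 → run H
t=18: queue=[E,H] q_used=0 → run E
t=19: queue=[E,H] q_used=1 → run E
t=20: queue=[H] q_used=0 → run H
t=21: (idle)
t=22: (idle)
t=23: (idle)

completion order = D, E, H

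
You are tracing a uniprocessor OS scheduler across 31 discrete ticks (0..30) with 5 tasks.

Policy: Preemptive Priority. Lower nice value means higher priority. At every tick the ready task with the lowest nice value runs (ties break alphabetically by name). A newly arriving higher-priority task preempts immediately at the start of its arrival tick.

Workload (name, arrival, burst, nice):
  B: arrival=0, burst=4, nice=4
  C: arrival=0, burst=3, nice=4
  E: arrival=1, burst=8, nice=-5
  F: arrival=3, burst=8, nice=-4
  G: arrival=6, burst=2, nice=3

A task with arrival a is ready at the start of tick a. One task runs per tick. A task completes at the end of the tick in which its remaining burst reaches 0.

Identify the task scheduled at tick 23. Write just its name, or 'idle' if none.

running at tick 23 = C

t=0: ready={B,C} → run B
t=1: ready={B,C,E} → run E
t=2: ready={B,C,E} → run E
t=3: ready={B,C,E,F} → run E
t=4: ready={B,C,E,F} → run E
t=5: ready={B,C,E,F} → run E
t=6: ready={B,C,E,F,G} → run E
t=7: ready={B,C,E,F,G} → run E
t=8: ready={B,C,E,F,G} → run E
t=9: ready={B,C,F,G} → run F
t=10: ready={B,C,F,G} → run F
t=11: ready={B,C,F,G} → run F
t=12: ready={B,C,F,G} → run F
t=13: ready={B,C,F,G} → run F
t=14: ready={B,C,F,G} → run F
t=15: ready={B,C,F,G} → run F
t=16: ready={B,C,F,G} → run F
t=17: ready={B,C,G} → run G
t=18: ready={B,C,G} → run G
t=19: ready={B,C} → run B
t=20: ready={B,C} → run B
t=21: ready={B,C} → run B
t=22: ready={C} → run C
t=23: ready={C} → run C
t=24: ready={C} → run C
t=25: (idle)
t=26: (idle)
t=27: (idle)
t=28: (idle)
t=29: (idle)
t=30: (idle)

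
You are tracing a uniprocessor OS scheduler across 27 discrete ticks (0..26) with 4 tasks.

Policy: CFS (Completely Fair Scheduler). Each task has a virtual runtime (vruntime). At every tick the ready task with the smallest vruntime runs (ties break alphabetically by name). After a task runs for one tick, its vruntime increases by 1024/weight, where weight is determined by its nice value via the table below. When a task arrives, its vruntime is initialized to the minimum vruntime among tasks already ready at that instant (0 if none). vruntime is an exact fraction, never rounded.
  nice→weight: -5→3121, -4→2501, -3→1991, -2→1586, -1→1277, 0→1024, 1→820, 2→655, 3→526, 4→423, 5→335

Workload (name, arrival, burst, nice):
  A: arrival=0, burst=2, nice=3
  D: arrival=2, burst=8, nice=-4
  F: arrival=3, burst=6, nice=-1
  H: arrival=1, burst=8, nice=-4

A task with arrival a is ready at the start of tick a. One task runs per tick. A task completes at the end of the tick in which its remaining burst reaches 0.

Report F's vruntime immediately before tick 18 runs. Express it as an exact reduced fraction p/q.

t=0: vr[A=0] → run A
t=1: vr[A=512/263 H=512/263] → run A
t=2: vr[D=512/263 H=512/263] → run D
t=3: vr[D=1549824/657763 F=512/263 H=512/263] → run F
t=4: vr[D=1549824/657763 F=923136/335851 H=512/263] → run H
t=5: vr[D=1549824/657763 F=923136/335851 H=1549824/657763] → run D
t=6: vr[D=1819136/657763 F=923136/335851 H=1549824/657763] → run H
t=7: vr[D=1819136/657763 F=923136/335851 H=1819136/657763] → run F
t=8: vr[D=1819136/657763 F=1192448/335851 H=1819136/657763] → run D
t=9: vr[D=2088448/657763 F=1192448/335851 H=1819136/657763] → run H
t=10: vr[D=2088448/657763 F=1192448/335851 H=2088448/657763] → run D
t=11: vr[D=2357760/657763 F=1192448/335851 H=2088448/657763] → run H
t=12: vr[D=2357760/657763 F=1192448/335851 H=2357760/657763] → run F
t=13: vr[D=2357760/657763 F=1461760/335851 H=2357760/657763] → run D
t=14: vr[D=2627072/657763 F=1461760/335851 H=2357760/657763] → run H
t=15: vr[D=2627072/657763 F=1461760/335851 H=2627072/657763] → run D
t=16: vr[D=2896384/657763 F=1461760/335851 H=2627072/657763] → run H
t=17: vr[D=2896384/657763 F=1461760/335851 H=2896384/657763] → run F
t=18: vr[D=2896384/657763 F=1731072/335851 H=2896384/657763] → run D
t=19: vr[D=3165696/657763 F=1731072/335851 H=2896384/657763] → run H
t=20: vr[D=3165696/657763 F=1731072/335851 H=3165696/657763] → run D
t=21: vr[F=1731072/335851 H=3165696/657763] → run H
t=22: vr[F=1731072/335851] → run F
t=23: vr[F=2000384/335851] → run F
t=24: (idle)
t=25: (idle)
t=26: (idle)

vruntime(F, start of tick 18) = 1731072/335851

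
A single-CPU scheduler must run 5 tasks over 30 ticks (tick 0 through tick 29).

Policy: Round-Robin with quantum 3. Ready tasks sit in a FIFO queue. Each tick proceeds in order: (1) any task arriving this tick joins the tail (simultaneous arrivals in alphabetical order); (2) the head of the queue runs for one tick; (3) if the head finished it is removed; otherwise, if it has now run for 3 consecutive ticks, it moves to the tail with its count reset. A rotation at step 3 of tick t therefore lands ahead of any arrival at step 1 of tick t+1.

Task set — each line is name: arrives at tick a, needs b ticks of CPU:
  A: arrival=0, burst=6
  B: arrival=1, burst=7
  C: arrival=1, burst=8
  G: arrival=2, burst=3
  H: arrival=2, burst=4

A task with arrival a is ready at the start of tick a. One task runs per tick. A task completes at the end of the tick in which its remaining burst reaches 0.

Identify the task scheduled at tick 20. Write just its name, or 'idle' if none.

t=0: queue=[A] q_used=0 → run A
t=1: queue=[A,B,C] q_used=1 → run A
t=2: queue=[A,B,C,G,H] q_used=2 → run A
t=3: queue=[B,C,G,H,A] q_used=0 → run B
t=4: queue=[B,C,G,H,A] q_used=1 → run B
t=5: queue=[B,C,G,H,A] q_used=2 → run B
t=6: queue=[C,G,H,A,B] q_used=0 → run C
t=7: queue=[C,G,H,A,B] q_used=1 → run C
t=8: queue=[C,G,H,A,B] q_used=2 → run C
t=9: queue=[G,H,A,B,C] q_used=0 → run G
t=10: queue=[G,H,A,B,C] q_used=1 → run G
t=11: queue=[G,H,A,B,C] q_used=2 → run G
t=12: queue=[H,A,B,C] q_used=0 → run H
t=13: queue=[H,A,B,C] q_used=1 → run H
t=14: queue=[H,A,B,C] q_used=2 → run H
t=15: queue=[A,B,C,H] q_used=0 → run A
t=16: queue=[A,B,C,H] q_used=1 → run A
t=17: queue=[A,B,C,H] q_used=2 → run A
t=18: queue=[B,C,H] q_used=0 → run B
t=19: queue=[B,C,H] q_used=1 → run B
t=20: queue=[B,C,H] q_used=2 → run B
t=21: queue=[C,H,B] q_used=0 → run C
t=22: queue=[C,H,B] q_used=1 → run C
t=23: queue=[C,H,B] q_used=2 → run C
t=24: queue=[H,B,C] q_used=0 → run H
t=25: queue=[B,C] q_used=0 → run B
t=26: queue=[C] q_used=0 → run C
t=27: queue=[C] q_used=1 → run C
t=28: (idle)
t=29: (idle)

running at tick 20 = B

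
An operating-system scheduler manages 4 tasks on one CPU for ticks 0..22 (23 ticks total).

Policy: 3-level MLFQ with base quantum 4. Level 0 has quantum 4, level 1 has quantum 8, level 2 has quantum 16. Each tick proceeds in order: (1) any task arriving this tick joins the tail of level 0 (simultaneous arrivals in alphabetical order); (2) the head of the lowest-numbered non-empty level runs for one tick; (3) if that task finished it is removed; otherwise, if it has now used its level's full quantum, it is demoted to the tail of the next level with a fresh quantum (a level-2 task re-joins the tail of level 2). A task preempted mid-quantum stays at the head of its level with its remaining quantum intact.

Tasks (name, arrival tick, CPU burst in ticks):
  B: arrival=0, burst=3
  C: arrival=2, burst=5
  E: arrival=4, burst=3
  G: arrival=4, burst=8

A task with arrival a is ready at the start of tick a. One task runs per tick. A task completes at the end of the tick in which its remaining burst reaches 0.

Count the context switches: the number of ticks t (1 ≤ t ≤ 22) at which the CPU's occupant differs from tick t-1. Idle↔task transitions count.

t=0: L0/L1/L2 = B/-/- → run B
t=1: L0/L1/L2 = B/-/- → run B
t=2: L0/L1/L2 = BC/-/- → run B
t=3: L0/L1/L2 = C/-/- → run C
t=4: L0/L1/L2 = CEG/-/- → run C
t=5: L0/L1/L2 = CEG/-/- → run C
t=6: L0/L1/L2 = CEG/-/- → run C
t=7: L0/L1/L2 = EG/C/- → run E
t=8: L0/L1/L2 = EG/C/- → run E
t=9: L0/L1/L2 = EG/C/- → run E
t=10: L0/L1/L2 = G/C/- → run G
t=11: L0/L1/L2 = G/C/- → run G
t=12: L0/L1/L2 = G/C/- → run G
t=13: L0/L1/L2 = G/C/- → run G
t=14: L0/L1/L2 = -/CG/- → run C
t=15: L0/L1/L2 = -/G/- → run G
t=16: L0/L1/L2 = -/G/- → run G
t=17: L0/L1/L2 = -/G/- → run G
t=18: L0/L1/L2 = -/G/- → run G
t=19: (idle)
t=20: (idle)
t=21: (idle)
t=22: (idle)

context switches = 6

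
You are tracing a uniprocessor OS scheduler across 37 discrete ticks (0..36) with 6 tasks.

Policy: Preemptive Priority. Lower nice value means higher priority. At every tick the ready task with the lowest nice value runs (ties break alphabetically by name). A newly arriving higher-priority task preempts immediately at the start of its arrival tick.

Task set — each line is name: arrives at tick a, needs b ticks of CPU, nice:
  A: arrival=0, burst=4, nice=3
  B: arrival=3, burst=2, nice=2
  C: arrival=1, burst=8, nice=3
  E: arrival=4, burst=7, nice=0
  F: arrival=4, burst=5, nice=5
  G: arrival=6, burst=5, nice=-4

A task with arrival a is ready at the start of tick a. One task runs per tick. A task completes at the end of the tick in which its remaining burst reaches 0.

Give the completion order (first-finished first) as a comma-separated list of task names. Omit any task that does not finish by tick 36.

completion order = G, E, B, A, C, F

t=0: ready={A} → run A
t=1: ready={A,C} → run A
t=2: ready={A,C} → run A
t=3: ready={A,B,C} → run B
t=4: ready={A,B,C,E,F} → run E
t=5: ready={A,B,C,E,F} → run E
t=6: ready={A,B,C,E,F,G} → run G
t=7: ready={A,B,C,E,F,G} → run G
t=8: ready={A,B,C,E,F,G} → run G
t=9: ready={A,B,C,E,F,G} → run G
t=10: ready={A,B,C,E,F,G} → run G
t=11: ready={A,B,C,E,F} → run E
t=12: ready={A,B,C,E,F} → run E
t=13: ready={A,B,C,E,F} → run E
t=14: ready={A,B,C,E,F} → run E
t=15: ready={A,B,C,E,F} → run E
t=16: ready={A,B,C,F} → run B
t=17: ready={A,C,F} → run A
t=18: ready={C,F} → run C
t=19: ready={C,F} → run C
t=20: ready={C,F} → run C
t=21: ready={C,F} → run C
t=22: ready={C,F} → run C
t=23: ready={C,F} → run C
t=24: ready={C,F} → run C
t=25: ready={C,F} → run C
t=26: ready={F} → run F
t=27: ready={F} → run F
t=28: ready={F} → run F
t=29: ready={F} → run F
t=30: ready={F} → run F
t=31: (idle)
t=32: (idle)
t=33: (idle)
t=34: (idle)
t=35: (idle)
t=36: (idle)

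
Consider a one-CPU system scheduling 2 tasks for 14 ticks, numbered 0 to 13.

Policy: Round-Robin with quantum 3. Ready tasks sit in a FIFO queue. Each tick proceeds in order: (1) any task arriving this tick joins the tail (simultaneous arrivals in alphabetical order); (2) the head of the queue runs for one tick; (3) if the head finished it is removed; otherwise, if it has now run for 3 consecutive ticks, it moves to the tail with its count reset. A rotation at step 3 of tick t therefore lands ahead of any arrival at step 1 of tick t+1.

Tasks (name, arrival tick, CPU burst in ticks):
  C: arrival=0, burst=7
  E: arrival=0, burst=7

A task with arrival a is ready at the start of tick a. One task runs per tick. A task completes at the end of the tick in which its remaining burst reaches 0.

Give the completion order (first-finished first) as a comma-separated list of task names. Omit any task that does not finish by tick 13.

completion order = C, E

t=0: queue=[C,E] q_used=0 → run C
t=1: queue=[C,E] q_used=1 → run C
t=2: queue=[C,E] q_used=2 → run C
t=3: queue=[E,C] q_used=0 → run E
t=4: queue=[E,C] q_used=1 → run E
t=5: queue=[E,C] q_used=2 → run E
t=6: queue=[C,E] q_used=0 → run C
t=7: queue=[C,E] q_used=1 → run C
t=8: queue=[C,E] q_used=2 → run C
t=9: queue=[E,C] q_used=0 → run E
t=10: queue=[E,C] q_used=1 → run E
t=11: queue=[E,C] q_used=2 → run E
t=12: queue=[C,E] q_used=0 → run C
t=13: queue=[E] q_used=0 → run E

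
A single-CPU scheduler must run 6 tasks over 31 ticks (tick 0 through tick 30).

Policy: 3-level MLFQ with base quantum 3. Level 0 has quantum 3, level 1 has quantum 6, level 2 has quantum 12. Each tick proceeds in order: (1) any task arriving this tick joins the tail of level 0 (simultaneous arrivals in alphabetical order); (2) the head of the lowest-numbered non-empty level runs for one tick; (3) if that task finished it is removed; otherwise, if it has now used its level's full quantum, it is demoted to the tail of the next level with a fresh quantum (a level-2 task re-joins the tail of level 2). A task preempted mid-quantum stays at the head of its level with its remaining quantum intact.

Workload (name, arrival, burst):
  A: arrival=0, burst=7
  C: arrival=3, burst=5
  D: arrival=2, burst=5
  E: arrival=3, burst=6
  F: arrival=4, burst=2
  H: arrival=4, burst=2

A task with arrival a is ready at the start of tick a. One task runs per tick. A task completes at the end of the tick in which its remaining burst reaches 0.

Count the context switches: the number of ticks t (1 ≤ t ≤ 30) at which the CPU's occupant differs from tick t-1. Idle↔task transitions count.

t=0: L0/L1/L2 = A/-/- → run A
t=1: L0/L1/L2 = A/-/- → run A
t=2: L0/L1/L2 = AD/-/- → run A
t=3: L0/L1/L2 = DCE/A/- → run D
t=4: L0/L1/L2 = DCEFH/A/- → run D
t=5: L0/L1/L2 = DCEFH/A/- → run D
t=6: L0/L1/L2 = CEFH/AD/- → run C
t=7: L0/L1/L2 = CEFH/AD/- → run C
t=8: L0/L1/L2 = CEFH/AD/- → run C
t=9: L0/L1/L2 = EFH/ADC/- → run E
t=10: L0/L1/L2 = EFH/ADC/- → run E
t=11: L0/L1/L2 = EFH/ADC/- → run E
t=12: L0/L1/L2 = FH/ADCE/- → run F
t=13: L0/L1/L2 = FH/ADCE/- → run F
t=14: L0/L1/L2 = H/ADCE/- → run H
t=15: L0/L1/L2 = H/ADCE/- → run H
t=16: L0/L1/L2 = -/ADCE/- → run A
t=17: L0/L1/L2 = -/ADCE/- → run A
t=18: L0/L1/L2 = -/ADCE/- → run A
t=19: L0/L1/L2 = -/ADCE/- → run A
t=20: L0/L1/L2 = -/DCE/- → run D
t=21: L0/L1/L2 = -/DCE/- → run D
t=22: L0/L1/L2 = -/CE/- → run C
t=23: L0/L1/L2 = -/CE/- → run C
t=24: L0/L1/L2 = -/E/- → run E
t=25: L0/L1/L2 = -/E/- → run E
t=26: L0/L1/L2 = -/E/- → run E
t=27: (idle)
t=28: (idle)
t=29: (idle)
t=30: (idle)

context switches = 10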